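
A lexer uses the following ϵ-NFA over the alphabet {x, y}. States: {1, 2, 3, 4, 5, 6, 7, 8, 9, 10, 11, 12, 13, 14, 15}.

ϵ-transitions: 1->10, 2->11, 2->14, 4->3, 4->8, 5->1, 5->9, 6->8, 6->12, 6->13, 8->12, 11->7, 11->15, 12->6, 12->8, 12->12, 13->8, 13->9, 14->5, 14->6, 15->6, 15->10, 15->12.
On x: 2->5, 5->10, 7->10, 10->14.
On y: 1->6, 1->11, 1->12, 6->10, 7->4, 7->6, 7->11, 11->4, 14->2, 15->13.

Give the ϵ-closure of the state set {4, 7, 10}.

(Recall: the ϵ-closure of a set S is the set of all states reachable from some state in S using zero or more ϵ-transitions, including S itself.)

Start with {4, 7, 10}.
From 4 via ϵ: add 3, 8.
From 8 via ϵ: add 12.
From 12 via ϵ: add 6.
From 6 via ϵ: add 13.
From 13 via ϵ: add 9.
No new states can be added; the closed set is {3, 4, 6, 7, 8, 9, 10, 12, 13}.

{3, 4, 6, 7, 8, 9, 10, 12, 13}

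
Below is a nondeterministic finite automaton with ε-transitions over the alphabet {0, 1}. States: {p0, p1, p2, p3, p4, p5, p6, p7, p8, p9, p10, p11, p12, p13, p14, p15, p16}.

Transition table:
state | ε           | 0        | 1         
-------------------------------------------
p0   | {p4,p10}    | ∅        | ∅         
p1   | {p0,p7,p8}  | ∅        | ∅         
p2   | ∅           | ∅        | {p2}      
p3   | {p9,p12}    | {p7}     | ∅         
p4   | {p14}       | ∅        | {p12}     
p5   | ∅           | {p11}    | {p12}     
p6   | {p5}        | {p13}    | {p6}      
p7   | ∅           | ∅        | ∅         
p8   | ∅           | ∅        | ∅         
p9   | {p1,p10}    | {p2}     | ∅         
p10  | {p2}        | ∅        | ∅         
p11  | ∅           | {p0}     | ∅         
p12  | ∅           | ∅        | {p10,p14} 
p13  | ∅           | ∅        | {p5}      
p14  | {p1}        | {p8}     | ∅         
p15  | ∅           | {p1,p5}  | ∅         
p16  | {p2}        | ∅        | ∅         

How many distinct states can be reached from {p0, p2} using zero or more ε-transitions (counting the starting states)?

Start with {p0, p2}.
From p0 via ε: add p4, p10.
From p4 via ε: add p14.
From p14 via ε: add p1.
From p1 via ε: add p7, p8.
ε-closure = {p0, p1, p2, p4, p7, p8, p10, p14}, which has 8 states.

8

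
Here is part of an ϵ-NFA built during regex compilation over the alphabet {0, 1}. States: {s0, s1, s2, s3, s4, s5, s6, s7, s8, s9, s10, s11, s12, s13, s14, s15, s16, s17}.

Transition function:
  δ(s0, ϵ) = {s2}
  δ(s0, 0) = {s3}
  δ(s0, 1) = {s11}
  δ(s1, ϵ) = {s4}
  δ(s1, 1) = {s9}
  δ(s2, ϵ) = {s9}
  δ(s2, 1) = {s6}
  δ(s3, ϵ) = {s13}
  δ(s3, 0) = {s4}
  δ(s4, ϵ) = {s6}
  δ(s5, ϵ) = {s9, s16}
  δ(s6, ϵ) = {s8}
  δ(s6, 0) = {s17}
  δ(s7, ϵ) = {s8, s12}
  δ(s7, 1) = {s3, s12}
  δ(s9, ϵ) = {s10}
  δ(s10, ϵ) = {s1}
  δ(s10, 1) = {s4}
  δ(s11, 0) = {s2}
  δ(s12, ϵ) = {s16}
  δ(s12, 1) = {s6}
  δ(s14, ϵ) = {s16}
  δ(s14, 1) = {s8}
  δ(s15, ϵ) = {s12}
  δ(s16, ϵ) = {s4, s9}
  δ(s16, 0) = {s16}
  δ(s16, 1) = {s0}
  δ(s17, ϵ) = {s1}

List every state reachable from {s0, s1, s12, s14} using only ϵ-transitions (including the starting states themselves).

Start with {s0, s1, s12, s14}.
From s0 via ϵ: add s2.
From s1 via ϵ: add s4.
From s12 via ϵ: add s16.
From s2 via ϵ: add s9.
From s4 via ϵ: add s6.
From s6 via ϵ: add s8.
From s9 via ϵ: add s10.
No new states can be added; the closed set is {s0, s1, s2, s4, s6, s8, s9, s10, s12, s14, s16}.

{s0, s1, s2, s4, s6, s8, s9, s10, s12, s14, s16}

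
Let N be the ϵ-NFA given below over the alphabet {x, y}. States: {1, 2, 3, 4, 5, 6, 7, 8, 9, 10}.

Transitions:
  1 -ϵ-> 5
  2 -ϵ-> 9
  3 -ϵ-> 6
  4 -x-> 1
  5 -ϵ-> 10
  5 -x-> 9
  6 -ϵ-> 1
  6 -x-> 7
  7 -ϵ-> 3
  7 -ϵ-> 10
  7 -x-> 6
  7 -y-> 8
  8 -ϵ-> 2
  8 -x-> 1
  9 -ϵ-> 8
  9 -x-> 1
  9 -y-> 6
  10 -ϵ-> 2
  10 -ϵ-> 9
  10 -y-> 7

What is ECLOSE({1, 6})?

{1, 2, 5, 6, 8, 9, 10}

Start with {1, 6}.
From 1 via ϵ: add 5.
From 5 via ϵ: add 10.
From 10 via ϵ: add 2, 9.
From 9 via ϵ: add 8.
No new states can be added; the closed set is {1, 2, 5, 6, 8, 9, 10}.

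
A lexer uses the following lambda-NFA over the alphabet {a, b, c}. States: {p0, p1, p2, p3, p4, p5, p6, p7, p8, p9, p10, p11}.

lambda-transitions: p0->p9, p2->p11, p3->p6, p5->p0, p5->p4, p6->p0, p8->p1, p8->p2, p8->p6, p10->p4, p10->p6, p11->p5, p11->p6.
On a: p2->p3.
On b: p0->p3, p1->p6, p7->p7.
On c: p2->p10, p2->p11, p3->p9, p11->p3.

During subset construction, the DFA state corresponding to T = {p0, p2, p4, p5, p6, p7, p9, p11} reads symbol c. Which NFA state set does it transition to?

p2 on c → {p10, p11}.
p11 on c → {p3}.
No c-transition from p0, p4, p5, p6, p7, p9.
Union after reading c: {p3, p10, p11}.
Now take the lambda-closure:
From p3 via lambda: add p6.
From p10 via lambda: add p4.
From p11 via lambda: add p5.
From p5 via lambda: add p0.
From p0 via lambda: add p9.
No new states can be added; the closed set is {p0, p3, p4, p5, p6, p9, p10, p11}.

{p0, p3, p4, p5, p6, p9, p10, p11}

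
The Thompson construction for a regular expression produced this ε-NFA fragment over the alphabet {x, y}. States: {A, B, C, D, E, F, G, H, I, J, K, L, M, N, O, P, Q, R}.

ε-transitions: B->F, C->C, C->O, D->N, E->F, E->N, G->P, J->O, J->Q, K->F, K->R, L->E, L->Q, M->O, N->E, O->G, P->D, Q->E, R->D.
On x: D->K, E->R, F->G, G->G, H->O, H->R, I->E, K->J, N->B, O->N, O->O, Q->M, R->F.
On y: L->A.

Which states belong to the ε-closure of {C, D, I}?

{C, D, E, F, G, I, N, O, P}

Start with {C, D, I}.
From C via ε: add O.
From D via ε: add N.
From N via ε: add E.
From O via ε: add G.
From E via ε: add F.
From G via ε: add P.
No new states can be added; the closed set is {C, D, E, F, G, I, N, O, P}.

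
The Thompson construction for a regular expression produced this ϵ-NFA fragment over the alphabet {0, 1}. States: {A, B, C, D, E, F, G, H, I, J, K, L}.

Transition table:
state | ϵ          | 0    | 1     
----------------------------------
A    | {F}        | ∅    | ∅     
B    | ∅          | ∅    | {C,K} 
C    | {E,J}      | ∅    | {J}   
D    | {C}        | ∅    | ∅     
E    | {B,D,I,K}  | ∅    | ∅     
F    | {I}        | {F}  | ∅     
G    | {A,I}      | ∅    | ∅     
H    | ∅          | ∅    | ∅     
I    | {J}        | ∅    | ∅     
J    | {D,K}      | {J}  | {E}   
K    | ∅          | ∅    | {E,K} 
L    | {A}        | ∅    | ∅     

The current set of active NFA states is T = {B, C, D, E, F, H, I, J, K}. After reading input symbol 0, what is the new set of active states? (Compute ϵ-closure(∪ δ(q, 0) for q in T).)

F on 0 → {F}.
J on 0 → {J}.
No 0-transition from B, C, D, E, H, I, K.
Union after reading 0: {F, J}.
Now take the ϵ-closure:
From F via ϵ: add I.
From J via ϵ: add D, K.
From D via ϵ: add C.
From C via ϵ: add E.
From E via ϵ: add B.
No new states can be added; the closed set is {B, C, D, E, F, I, J, K}.

{B, C, D, E, F, I, J, K}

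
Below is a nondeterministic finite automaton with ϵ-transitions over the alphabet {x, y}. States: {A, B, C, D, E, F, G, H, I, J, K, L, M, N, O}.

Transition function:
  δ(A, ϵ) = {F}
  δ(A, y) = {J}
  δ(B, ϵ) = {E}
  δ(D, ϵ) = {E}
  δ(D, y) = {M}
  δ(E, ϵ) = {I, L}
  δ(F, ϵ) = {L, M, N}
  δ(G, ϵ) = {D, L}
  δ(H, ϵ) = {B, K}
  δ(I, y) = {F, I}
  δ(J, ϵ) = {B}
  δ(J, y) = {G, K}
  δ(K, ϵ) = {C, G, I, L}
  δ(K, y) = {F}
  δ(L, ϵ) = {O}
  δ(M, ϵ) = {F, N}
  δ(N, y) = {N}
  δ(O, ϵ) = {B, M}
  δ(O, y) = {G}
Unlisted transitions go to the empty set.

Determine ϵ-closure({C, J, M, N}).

{B, C, E, F, I, J, L, M, N, O}

Start with {C, J, M, N}.
From J via ϵ: add B.
From M via ϵ: add F.
From B via ϵ: add E.
From F via ϵ: add L.
From E via ϵ: add I.
From L via ϵ: add O.
No new states can be added; the closed set is {B, C, E, F, I, J, L, M, N, O}.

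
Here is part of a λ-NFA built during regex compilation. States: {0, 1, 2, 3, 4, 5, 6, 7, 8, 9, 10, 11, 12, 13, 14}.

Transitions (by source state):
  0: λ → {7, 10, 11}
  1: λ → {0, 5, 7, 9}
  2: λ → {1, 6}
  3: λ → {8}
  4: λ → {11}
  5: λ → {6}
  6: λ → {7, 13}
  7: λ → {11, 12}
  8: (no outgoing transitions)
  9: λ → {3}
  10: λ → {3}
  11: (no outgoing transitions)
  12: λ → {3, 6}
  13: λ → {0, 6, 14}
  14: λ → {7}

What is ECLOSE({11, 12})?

{0, 3, 6, 7, 8, 10, 11, 12, 13, 14}

Start with {11, 12}.
From 12 via λ: add 3, 6.
From 3 via λ: add 8.
From 6 via λ: add 7, 13.
From 13 via λ: add 0, 14.
From 0 via λ: add 10.
No new states can be added; the closed set is {0, 3, 6, 7, 8, 10, 11, 12, 13, 14}.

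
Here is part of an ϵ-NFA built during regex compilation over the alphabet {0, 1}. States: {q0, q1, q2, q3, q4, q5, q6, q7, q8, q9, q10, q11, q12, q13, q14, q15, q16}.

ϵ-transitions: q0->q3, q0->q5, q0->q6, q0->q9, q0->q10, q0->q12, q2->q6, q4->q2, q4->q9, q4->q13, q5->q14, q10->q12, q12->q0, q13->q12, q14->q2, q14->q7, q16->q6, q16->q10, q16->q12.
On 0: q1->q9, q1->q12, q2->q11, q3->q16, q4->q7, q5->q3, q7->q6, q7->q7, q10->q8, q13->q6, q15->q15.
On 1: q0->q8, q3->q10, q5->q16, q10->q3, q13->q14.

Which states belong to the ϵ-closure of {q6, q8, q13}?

Start with {q6, q8, q13}.
From q13 via ϵ: add q12.
From q12 via ϵ: add q0.
From q0 via ϵ: add q3, q5, q9, q10.
From q5 via ϵ: add q14.
From q14 via ϵ: add q2, q7.
No new states can be added; the closed set is {q0, q2, q3, q5, q6, q7, q8, q9, q10, q12, q13, q14}.

{q0, q2, q3, q5, q6, q7, q8, q9, q10, q12, q13, q14}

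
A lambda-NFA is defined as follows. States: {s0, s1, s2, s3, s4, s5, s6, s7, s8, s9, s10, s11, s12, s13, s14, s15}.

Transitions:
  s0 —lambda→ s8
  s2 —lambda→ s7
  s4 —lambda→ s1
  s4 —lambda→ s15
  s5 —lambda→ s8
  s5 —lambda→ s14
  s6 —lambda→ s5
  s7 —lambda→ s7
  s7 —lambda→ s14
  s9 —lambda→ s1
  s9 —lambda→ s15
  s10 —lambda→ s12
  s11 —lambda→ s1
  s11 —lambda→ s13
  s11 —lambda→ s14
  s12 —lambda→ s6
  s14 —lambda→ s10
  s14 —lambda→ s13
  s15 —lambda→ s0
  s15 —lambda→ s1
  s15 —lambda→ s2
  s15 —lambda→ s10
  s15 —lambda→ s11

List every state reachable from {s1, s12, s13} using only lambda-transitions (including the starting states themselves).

Start with {s1, s12, s13}.
From s12 via lambda: add s6.
From s6 via lambda: add s5.
From s5 via lambda: add s8, s14.
From s14 via lambda: add s10.
No new states can be added; the closed set is {s1, s5, s6, s8, s10, s12, s13, s14}.

{s1, s5, s6, s8, s10, s12, s13, s14}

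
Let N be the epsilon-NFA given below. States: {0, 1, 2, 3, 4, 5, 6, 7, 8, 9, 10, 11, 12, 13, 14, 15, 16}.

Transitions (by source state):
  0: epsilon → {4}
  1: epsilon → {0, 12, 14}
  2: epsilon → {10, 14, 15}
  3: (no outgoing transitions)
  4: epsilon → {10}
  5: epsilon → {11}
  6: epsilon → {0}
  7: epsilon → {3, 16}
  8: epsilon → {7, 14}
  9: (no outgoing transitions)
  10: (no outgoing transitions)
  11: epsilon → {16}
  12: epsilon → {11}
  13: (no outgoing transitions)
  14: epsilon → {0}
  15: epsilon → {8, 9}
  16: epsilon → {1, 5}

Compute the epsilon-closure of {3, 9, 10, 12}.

Start with {3, 9, 10, 12}.
From 12 via epsilon: add 11.
From 11 via epsilon: add 16.
From 16 via epsilon: add 1, 5.
From 1 via epsilon: add 0, 14.
From 0 via epsilon: add 4.
No new states can be added; the closed set is {0, 1, 3, 4, 5, 9, 10, 11, 12, 14, 16}.

{0, 1, 3, 4, 5, 9, 10, 11, 12, 14, 16}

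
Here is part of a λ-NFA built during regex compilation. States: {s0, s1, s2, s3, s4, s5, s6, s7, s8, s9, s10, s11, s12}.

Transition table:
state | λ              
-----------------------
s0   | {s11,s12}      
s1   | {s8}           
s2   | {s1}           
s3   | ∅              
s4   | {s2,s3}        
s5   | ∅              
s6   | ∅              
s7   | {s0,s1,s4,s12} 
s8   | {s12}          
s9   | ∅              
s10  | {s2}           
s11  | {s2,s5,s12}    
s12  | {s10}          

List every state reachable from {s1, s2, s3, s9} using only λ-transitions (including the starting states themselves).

Start with {s1, s2, s3, s9}.
From s1 via λ: add s8.
From s8 via λ: add s12.
From s12 via λ: add s10.
No new states can be added; the closed set is {s1, s2, s3, s8, s9, s10, s12}.

{s1, s2, s3, s8, s9, s10, s12}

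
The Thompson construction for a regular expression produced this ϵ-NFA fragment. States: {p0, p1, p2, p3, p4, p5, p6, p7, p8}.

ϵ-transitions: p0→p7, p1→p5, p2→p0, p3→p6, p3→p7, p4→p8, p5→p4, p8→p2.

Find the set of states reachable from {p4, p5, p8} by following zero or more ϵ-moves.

Start with {p4, p5, p8}.
From p8 via ϵ: add p2.
From p2 via ϵ: add p0.
From p0 via ϵ: add p7.
No new states can be added; the closed set is {p0, p2, p4, p5, p7, p8}.

{p0, p2, p4, p5, p7, p8}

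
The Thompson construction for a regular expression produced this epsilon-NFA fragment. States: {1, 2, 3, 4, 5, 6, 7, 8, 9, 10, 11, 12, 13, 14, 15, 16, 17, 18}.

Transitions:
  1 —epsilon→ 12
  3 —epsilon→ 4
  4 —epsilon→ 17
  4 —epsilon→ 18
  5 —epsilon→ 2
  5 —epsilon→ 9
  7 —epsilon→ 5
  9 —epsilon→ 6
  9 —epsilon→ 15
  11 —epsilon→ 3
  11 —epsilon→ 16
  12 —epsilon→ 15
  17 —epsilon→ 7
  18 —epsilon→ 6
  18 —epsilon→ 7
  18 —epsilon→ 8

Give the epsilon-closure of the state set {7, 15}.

Start with {7, 15}.
From 7 via epsilon: add 5.
From 5 via epsilon: add 2, 9.
From 9 via epsilon: add 6.
No new states can be added; the closed set is {2, 5, 6, 7, 9, 15}.

{2, 5, 6, 7, 9, 15}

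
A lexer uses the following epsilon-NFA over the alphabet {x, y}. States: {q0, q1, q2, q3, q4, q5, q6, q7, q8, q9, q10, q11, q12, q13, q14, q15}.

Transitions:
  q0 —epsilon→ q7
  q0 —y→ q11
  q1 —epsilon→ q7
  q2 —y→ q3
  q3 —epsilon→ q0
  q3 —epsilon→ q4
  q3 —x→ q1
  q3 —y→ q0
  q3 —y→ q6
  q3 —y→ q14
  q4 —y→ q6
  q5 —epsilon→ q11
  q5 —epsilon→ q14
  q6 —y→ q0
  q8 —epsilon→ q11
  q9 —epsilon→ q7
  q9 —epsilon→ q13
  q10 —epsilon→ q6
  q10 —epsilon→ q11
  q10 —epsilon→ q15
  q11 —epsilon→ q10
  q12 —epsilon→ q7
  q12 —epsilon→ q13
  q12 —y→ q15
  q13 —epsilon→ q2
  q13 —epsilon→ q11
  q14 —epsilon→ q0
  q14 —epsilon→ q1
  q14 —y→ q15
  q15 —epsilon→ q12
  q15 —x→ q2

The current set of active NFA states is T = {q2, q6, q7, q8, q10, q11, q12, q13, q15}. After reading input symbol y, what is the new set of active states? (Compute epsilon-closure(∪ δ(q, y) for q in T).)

q2 on y → {q3}.
q6 on y → {q0}.
q12 on y → {q15}.
No y-transition from q7, q8, q10, q11, q13, q15.
Union after reading y: {q0, q3, q15}.
Now take the epsilon-closure:
From q0 via epsilon: add q7.
From q3 via epsilon: add q4.
From q15 via epsilon: add q12.
From q12 via epsilon: add q13.
From q13 via epsilon: add q2, q11.
From q11 via epsilon: add q10.
From q10 via epsilon: add q6.
No new states can be added; the closed set is {q0, q2, q3, q4, q6, q7, q10, q11, q12, q13, q15}.

{q0, q2, q3, q4, q6, q7, q10, q11, q12, q13, q15}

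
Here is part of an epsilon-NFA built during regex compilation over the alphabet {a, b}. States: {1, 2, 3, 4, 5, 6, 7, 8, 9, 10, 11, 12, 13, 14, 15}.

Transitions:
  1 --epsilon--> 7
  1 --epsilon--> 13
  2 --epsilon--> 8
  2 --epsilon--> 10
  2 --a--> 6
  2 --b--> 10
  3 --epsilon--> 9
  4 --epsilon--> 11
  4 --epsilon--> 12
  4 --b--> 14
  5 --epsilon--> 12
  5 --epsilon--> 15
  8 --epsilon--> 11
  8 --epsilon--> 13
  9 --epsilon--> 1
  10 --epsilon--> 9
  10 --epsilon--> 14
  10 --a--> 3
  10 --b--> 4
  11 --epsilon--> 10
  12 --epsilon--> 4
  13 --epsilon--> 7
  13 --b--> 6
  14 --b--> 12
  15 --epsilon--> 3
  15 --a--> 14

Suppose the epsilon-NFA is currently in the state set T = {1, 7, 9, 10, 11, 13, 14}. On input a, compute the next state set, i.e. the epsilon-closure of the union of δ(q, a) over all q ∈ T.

{1, 3, 7, 9, 13}

10 on a → {3}.
No a-transition from 1, 7, 9, 11, 13, 14.
Union after reading a: {3}.
Now take the epsilon-closure:
From 3 via epsilon: add 9.
From 9 via epsilon: add 1.
From 1 via epsilon: add 7, 13.
No new states can be added; the closed set is {1, 3, 7, 9, 13}.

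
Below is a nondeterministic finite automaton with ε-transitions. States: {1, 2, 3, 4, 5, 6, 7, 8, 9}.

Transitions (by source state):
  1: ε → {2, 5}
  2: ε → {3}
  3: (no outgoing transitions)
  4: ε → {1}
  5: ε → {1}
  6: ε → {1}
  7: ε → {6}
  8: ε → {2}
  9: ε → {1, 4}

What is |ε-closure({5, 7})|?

Start with {5, 7}.
From 5 via ε: add 1.
From 7 via ε: add 6.
From 1 via ε: add 2.
From 2 via ε: add 3.
ε-closure = {1, 2, 3, 5, 6, 7}, which has 6 states.

6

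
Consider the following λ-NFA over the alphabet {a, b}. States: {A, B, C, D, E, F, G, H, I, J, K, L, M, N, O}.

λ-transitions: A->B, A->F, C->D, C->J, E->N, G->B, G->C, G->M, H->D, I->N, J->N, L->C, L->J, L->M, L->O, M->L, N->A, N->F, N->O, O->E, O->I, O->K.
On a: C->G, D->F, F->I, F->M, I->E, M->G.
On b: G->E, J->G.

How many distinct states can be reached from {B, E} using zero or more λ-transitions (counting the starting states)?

Start with {B, E}.
From E via λ: add N.
From N via λ: add A, F, O.
From O via λ: add I, K.
λ-closure = {A, B, E, F, I, K, N, O}, which has 8 states.

8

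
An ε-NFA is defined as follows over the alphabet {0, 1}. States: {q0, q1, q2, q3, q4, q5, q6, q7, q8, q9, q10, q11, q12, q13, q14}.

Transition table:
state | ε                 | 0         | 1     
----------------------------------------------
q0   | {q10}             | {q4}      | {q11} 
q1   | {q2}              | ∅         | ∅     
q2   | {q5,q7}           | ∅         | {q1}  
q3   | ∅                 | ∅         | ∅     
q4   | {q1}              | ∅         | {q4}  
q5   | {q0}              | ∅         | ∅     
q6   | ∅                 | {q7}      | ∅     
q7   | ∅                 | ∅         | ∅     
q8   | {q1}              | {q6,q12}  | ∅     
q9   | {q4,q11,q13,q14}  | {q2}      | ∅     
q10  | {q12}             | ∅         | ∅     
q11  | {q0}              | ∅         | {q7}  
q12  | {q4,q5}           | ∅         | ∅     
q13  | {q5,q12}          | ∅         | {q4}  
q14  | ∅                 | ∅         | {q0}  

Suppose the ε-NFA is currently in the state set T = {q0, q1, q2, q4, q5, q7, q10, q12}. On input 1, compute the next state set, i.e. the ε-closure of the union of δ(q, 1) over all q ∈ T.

q0 on 1 → {q11}.
q2 on 1 → {q1}.
q4 on 1 → {q4}.
No 1-transition from q1, q5, q7, q10, q12.
Union after reading 1: {q1, q4, q11}.
Now take the ε-closure:
From q1 via ε: add q2.
From q11 via ε: add q0.
From q0 via ε: add q10.
From q2 via ε: add q5, q7.
From q10 via ε: add q12.
No new states can be added; the closed set is {q0, q1, q2, q4, q5, q7, q10, q11, q12}.

{q0, q1, q2, q4, q5, q7, q10, q11, q12}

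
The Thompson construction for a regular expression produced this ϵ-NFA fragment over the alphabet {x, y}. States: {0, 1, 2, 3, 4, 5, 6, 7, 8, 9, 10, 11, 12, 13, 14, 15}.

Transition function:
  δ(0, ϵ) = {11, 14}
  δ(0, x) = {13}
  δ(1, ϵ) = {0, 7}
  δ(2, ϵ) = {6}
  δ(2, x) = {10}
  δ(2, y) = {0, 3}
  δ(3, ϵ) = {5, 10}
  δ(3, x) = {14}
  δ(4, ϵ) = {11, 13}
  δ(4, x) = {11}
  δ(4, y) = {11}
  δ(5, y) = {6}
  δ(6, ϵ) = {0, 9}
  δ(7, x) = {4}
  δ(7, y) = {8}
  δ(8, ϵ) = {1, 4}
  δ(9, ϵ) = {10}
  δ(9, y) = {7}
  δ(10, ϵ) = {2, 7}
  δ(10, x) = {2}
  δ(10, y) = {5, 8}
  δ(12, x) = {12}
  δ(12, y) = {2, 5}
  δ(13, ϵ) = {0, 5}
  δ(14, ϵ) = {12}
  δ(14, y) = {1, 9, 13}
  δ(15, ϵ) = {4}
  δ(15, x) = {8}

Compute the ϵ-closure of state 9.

Start with {9}.
From 9 via ϵ: add 10.
From 10 via ϵ: add 2, 7.
From 2 via ϵ: add 6.
From 6 via ϵ: add 0.
From 0 via ϵ: add 11, 14.
From 14 via ϵ: add 12.
No new states can be added; the closed set is {0, 2, 6, 7, 9, 10, 11, 12, 14}.

{0, 2, 6, 7, 9, 10, 11, 12, 14}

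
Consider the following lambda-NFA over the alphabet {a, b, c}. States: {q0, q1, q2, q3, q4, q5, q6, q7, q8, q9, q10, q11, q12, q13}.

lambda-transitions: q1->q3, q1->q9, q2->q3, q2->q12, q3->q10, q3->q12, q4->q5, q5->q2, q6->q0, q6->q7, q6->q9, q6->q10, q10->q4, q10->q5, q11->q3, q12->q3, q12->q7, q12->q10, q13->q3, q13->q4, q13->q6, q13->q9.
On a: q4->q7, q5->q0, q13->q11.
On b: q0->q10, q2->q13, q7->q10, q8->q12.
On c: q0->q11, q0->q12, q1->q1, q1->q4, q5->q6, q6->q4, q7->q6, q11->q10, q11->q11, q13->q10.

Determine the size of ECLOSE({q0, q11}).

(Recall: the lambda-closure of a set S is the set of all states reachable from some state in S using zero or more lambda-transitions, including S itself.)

9

Start with {q0, q11}.
From q11 via lambda: add q3.
From q3 via lambda: add q10, q12.
From q10 via lambda: add q4, q5.
From q12 via lambda: add q7.
From q5 via lambda: add q2.
lambda-closure = {q0, q2, q3, q4, q5, q7, q10, q11, q12}, which has 9 states.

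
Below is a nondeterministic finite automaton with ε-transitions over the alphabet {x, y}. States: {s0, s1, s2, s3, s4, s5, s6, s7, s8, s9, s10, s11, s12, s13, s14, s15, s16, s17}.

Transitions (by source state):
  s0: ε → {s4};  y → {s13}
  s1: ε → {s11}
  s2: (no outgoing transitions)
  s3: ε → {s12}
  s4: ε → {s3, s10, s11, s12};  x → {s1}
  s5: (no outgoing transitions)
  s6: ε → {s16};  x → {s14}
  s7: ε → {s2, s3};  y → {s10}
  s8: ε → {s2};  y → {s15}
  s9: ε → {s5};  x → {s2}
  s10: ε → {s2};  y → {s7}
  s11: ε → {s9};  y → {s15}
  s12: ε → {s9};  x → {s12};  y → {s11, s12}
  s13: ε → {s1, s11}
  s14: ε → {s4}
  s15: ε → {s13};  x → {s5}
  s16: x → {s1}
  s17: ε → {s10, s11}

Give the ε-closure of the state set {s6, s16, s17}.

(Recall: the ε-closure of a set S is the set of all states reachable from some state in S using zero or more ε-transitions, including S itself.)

{s2, s5, s6, s9, s10, s11, s16, s17}

Start with {s6, s16, s17}.
From s17 via ε: add s10, s11.
From s10 via ε: add s2.
From s11 via ε: add s9.
From s9 via ε: add s5.
No new states can be added; the closed set is {s2, s5, s6, s9, s10, s11, s16, s17}.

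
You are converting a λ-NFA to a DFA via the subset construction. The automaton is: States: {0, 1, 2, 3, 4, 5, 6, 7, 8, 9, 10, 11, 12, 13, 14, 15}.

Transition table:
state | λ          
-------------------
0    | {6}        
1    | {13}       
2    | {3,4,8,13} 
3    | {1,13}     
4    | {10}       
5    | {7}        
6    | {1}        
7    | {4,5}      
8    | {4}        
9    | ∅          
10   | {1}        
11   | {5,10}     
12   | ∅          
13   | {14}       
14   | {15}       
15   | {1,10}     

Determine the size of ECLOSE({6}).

6

Start with {6}.
From 6 via λ: add 1.
From 1 via λ: add 13.
From 13 via λ: add 14.
From 14 via λ: add 15.
From 15 via λ: add 10.
λ-closure = {1, 6, 10, 13, 14, 15}, which has 6 states.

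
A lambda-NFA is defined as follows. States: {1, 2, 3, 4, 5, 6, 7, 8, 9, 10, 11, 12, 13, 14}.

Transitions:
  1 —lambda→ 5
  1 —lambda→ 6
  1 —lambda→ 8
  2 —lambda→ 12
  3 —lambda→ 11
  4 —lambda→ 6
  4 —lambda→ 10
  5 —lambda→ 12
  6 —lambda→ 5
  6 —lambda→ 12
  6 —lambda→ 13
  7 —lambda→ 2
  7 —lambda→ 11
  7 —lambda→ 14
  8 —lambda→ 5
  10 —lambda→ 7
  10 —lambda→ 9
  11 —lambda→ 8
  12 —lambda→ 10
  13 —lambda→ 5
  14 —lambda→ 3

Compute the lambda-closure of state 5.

Start with {5}.
From 5 via lambda: add 12.
From 12 via lambda: add 10.
From 10 via lambda: add 7, 9.
From 7 via lambda: add 2, 11, 14.
From 11 via lambda: add 8.
From 14 via lambda: add 3.
No new states can be added; the closed set is {2, 3, 5, 7, 8, 9, 10, 11, 12, 14}.

{2, 3, 5, 7, 8, 9, 10, 11, 12, 14}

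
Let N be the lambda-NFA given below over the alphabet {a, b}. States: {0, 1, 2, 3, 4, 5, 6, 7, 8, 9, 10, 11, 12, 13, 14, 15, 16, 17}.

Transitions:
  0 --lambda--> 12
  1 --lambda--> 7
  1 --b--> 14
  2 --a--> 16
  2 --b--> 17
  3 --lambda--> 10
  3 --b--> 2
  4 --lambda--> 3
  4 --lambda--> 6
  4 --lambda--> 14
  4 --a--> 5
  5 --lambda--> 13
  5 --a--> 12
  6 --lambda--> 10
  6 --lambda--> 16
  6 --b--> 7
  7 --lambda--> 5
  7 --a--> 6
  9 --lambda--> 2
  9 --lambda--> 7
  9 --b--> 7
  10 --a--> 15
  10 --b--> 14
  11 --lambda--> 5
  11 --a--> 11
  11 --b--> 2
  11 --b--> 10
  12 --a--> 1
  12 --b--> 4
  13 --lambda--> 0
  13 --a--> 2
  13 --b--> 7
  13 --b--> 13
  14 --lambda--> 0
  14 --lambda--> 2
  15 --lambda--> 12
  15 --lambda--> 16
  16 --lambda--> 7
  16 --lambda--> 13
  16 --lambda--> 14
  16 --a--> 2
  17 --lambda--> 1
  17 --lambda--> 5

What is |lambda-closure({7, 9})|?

7

Start with {7, 9}.
From 7 via lambda: add 5.
From 9 via lambda: add 2.
From 5 via lambda: add 13.
From 13 via lambda: add 0.
From 0 via lambda: add 12.
lambda-closure = {0, 2, 5, 7, 9, 12, 13}, which has 7 states.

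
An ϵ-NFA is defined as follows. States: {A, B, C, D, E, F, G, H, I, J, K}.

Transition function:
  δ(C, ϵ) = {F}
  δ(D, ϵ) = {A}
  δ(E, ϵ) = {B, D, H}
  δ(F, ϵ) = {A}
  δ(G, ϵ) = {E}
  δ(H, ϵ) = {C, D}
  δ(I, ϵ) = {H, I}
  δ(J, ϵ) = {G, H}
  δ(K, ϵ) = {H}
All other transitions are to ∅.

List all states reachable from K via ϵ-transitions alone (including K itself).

{A, C, D, F, H, K}

Start with {K}.
From K via ϵ: add H.
From H via ϵ: add C, D.
From C via ϵ: add F.
From D via ϵ: add A.
No new states can be added; the closed set is {A, C, D, F, H, K}.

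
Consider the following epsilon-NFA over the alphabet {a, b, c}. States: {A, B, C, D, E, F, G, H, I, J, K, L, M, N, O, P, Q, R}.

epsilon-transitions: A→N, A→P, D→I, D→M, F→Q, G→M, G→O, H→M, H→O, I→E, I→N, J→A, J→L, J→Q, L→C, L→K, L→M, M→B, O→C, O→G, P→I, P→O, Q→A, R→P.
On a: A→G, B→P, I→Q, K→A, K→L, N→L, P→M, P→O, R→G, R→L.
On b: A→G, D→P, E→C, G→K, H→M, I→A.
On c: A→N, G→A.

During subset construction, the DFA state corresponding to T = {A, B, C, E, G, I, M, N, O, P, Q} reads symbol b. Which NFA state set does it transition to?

A on b → {G}.
E on b → {C}.
G on b → {K}.
I on b → {A}.
No b-transition from B, C, M, N, O, P, Q.
Union after reading b: {A, C, G, K}.
Now take the epsilon-closure:
From A via epsilon: add N, P.
From G via epsilon: add M, O.
From M via epsilon: add B.
From P via epsilon: add I.
From I via epsilon: add E.
No new states can be added; the closed set is {A, B, C, E, G, I, K, M, N, O, P}.

{A, B, C, E, G, I, K, M, N, O, P}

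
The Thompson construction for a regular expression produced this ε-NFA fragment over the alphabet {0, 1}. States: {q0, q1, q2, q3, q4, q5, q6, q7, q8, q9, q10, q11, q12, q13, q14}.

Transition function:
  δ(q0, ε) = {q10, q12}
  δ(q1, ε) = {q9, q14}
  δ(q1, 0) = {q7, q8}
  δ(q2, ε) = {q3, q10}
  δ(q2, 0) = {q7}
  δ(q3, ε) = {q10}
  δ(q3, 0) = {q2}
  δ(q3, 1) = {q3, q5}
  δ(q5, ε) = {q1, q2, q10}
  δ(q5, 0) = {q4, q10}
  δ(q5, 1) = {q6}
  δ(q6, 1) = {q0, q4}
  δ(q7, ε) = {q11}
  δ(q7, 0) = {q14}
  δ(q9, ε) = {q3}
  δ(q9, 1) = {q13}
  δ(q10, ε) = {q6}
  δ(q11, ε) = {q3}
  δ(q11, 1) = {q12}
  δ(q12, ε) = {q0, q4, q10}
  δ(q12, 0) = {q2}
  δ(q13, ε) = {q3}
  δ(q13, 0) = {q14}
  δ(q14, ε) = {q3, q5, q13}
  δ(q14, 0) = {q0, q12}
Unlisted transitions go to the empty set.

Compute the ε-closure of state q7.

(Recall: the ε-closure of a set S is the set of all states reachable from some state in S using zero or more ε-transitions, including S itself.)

Start with {q7}.
From q7 via ε: add q11.
From q11 via ε: add q3.
From q3 via ε: add q10.
From q10 via ε: add q6.
No new states can be added; the closed set is {q3, q6, q7, q10, q11}.

{q3, q6, q7, q10, q11}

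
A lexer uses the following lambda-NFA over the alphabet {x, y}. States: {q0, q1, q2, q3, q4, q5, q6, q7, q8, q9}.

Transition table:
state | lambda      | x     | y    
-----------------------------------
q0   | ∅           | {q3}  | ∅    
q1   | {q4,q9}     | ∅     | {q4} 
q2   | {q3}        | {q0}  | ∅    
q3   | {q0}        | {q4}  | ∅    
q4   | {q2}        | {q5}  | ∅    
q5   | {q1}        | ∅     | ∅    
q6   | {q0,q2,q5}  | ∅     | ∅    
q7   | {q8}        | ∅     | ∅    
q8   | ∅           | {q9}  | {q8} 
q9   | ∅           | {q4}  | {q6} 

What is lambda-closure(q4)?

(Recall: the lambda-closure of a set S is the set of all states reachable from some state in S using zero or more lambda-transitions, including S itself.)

Start with {q4}.
From q4 via lambda: add q2.
From q2 via lambda: add q3.
From q3 via lambda: add q0.
No new states can be added; the closed set is {q0, q2, q3, q4}.

{q0, q2, q3, q4}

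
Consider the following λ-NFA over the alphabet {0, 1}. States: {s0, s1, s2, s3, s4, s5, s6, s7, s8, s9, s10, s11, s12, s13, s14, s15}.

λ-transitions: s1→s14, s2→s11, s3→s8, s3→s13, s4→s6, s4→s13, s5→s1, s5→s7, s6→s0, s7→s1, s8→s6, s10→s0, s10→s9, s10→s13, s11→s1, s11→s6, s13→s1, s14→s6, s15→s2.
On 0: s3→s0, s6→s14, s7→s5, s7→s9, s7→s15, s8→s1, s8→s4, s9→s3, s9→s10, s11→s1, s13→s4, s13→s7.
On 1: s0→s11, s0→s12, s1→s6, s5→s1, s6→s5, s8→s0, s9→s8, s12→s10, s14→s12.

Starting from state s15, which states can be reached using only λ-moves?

Start with {s15}.
From s15 via λ: add s2.
From s2 via λ: add s11.
From s11 via λ: add s1, s6.
From s1 via λ: add s14.
From s6 via λ: add s0.
No new states can be added; the closed set is {s0, s1, s2, s6, s11, s14, s15}.

{s0, s1, s2, s6, s11, s14, s15}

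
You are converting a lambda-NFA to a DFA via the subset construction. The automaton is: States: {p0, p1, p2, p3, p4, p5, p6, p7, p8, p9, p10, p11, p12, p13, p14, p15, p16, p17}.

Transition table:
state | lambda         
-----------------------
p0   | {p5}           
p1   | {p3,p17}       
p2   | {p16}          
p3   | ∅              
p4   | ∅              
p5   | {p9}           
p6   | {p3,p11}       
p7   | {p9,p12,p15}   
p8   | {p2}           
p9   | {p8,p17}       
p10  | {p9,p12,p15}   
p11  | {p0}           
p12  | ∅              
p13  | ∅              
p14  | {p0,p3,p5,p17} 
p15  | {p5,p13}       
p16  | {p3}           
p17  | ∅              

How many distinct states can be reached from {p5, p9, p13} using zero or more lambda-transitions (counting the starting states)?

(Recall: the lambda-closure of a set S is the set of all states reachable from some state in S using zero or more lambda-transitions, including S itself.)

Start with {p5, p9, p13}.
From p9 via lambda: add p8, p17.
From p8 via lambda: add p2.
From p2 via lambda: add p16.
From p16 via lambda: add p3.
lambda-closure = {p2, p3, p5, p8, p9, p13, p16, p17}, which has 8 states.

8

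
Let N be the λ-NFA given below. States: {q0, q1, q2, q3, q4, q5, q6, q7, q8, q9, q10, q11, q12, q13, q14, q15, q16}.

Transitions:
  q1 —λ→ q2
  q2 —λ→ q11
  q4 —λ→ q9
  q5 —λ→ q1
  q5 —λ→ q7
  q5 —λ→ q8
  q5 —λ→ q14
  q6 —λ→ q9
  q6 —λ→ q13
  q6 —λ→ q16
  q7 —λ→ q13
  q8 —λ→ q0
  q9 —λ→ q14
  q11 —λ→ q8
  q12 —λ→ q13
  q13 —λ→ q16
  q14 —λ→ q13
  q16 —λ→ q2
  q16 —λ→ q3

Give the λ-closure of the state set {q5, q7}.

{q0, q1, q2, q3, q5, q7, q8, q11, q13, q14, q16}

Start with {q5, q7}.
From q5 via λ: add q1, q8, q14.
From q7 via λ: add q13.
From q1 via λ: add q2.
From q8 via λ: add q0.
From q13 via λ: add q16.
From q2 via λ: add q11.
From q16 via λ: add q3.
No new states can be added; the closed set is {q0, q1, q2, q3, q5, q7, q8, q11, q13, q14, q16}.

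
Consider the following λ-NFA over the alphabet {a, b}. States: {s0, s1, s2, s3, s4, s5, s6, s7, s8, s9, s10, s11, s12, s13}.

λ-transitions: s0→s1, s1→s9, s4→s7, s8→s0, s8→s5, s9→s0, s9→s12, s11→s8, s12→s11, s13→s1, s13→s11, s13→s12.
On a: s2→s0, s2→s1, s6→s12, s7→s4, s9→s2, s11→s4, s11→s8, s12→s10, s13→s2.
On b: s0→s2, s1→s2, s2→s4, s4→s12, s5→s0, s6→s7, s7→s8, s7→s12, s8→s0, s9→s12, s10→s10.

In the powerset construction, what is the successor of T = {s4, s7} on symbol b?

s4 on b → {s12}.
s7 on b → {s8, s12}.
Union after reading b: {s8, s12}.
Now take the λ-closure:
From s8 via λ: add s0, s5.
From s12 via λ: add s11.
From s0 via λ: add s1.
From s1 via λ: add s9.
No new states can be added; the closed set is {s0, s1, s5, s8, s9, s11, s12}.

{s0, s1, s5, s8, s9, s11, s12}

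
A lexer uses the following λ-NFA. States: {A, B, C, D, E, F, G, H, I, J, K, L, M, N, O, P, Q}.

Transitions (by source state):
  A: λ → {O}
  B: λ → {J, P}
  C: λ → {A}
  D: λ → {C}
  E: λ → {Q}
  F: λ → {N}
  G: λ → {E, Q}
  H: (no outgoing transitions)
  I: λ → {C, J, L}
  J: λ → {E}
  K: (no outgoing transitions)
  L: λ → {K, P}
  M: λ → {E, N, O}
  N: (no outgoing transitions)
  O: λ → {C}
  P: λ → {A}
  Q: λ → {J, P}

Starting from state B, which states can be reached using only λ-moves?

Start with {B}.
From B via λ: add J, P.
From J via λ: add E.
From P via λ: add A.
From A via λ: add O.
From E via λ: add Q.
From O via λ: add C.
No new states can be added; the closed set is {A, B, C, E, J, O, P, Q}.

{A, B, C, E, J, O, P, Q}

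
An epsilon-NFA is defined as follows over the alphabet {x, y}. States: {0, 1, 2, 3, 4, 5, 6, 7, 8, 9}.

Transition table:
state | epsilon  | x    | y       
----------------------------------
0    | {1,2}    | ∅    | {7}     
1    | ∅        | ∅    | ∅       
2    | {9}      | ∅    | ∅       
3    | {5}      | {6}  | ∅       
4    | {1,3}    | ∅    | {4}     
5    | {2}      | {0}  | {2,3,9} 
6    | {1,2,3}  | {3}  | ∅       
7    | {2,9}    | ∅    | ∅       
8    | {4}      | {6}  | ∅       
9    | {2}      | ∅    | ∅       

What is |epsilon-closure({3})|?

Start with {3}.
From 3 via epsilon: add 5.
From 5 via epsilon: add 2.
From 2 via epsilon: add 9.
epsilon-closure = {2, 3, 5, 9}, which has 4 states.

4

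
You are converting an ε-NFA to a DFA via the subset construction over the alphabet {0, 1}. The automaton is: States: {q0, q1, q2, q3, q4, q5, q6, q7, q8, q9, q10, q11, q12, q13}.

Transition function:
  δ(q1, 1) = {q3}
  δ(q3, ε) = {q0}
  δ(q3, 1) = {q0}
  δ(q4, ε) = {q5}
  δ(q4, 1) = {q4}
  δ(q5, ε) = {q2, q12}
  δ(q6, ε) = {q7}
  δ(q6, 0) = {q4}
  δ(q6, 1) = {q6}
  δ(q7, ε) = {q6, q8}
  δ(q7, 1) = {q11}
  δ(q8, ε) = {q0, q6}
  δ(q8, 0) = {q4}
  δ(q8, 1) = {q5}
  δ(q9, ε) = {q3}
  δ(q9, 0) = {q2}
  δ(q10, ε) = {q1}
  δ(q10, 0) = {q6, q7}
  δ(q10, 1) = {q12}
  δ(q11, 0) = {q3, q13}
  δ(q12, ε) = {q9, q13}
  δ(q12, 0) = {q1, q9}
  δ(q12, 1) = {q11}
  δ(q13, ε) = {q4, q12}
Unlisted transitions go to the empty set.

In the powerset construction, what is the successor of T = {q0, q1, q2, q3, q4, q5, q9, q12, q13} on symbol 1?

q1 on 1 → {q3}.
q3 on 1 → {q0}.
q4 on 1 → {q4}.
q12 on 1 → {q11}.
No 1-transition from q0, q2, q5, q9, q13.
Union after reading 1: {q0, q3, q4, q11}.
Now take the ε-closure:
From q4 via ε: add q5.
From q5 via ε: add q2, q12.
From q12 via ε: add q9, q13.
No new states can be added; the closed set is {q0, q2, q3, q4, q5, q9, q11, q12, q13}.

{q0, q2, q3, q4, q5, q9, q11, q12, q13}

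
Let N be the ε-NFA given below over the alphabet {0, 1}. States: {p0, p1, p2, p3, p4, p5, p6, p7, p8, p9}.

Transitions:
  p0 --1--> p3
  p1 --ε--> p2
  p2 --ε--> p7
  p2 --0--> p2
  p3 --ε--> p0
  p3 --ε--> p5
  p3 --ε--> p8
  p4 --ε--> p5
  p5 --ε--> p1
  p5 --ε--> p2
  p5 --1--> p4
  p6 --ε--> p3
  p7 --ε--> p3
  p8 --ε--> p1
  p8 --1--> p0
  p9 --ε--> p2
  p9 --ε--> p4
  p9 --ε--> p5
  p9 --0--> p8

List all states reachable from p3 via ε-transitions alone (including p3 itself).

Start with {p3}.
From p3 via ε: add p0, p5, p8.
From p5 via ε: add p1, p2.
From p2 via ε: add p7.
No new states can be added; the closed set is {p0, p1, p2, p3, p5, p7, p8}.

{p0, p1, p2, p3, p5, p7, p8}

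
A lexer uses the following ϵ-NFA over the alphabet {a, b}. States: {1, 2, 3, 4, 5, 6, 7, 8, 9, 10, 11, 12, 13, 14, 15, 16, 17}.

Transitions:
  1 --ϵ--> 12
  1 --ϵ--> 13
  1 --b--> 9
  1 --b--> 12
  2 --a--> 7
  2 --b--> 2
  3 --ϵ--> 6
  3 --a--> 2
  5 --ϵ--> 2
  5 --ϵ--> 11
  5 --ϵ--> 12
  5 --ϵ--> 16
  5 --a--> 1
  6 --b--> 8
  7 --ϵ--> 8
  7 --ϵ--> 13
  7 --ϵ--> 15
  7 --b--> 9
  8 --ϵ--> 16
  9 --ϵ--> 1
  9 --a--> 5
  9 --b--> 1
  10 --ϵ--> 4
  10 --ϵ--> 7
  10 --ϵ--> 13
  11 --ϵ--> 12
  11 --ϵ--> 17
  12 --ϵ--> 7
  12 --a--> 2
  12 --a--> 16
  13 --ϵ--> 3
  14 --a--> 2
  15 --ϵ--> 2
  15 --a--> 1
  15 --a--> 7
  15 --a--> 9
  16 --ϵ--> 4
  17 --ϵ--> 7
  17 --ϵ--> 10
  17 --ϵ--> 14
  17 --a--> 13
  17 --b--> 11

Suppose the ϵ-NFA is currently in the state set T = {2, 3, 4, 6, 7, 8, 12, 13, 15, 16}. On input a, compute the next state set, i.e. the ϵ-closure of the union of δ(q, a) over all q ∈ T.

2 on a → {7}.
3 on a → {2}.
12 on a → {2, 16}.
15 on a → {1, 7, 9}.
No a-transition from 4, 6, 7, 8, 13, 16.
Union after reading a: {1, 2, 7, 9, 16}.
Now take the ϵ-closure:
From 1 via ϵ: add 12, 13.
From 7 via ϵ: add 8, 15.
From 16 via ϵ: add 4.
From 13 via ϵ: add 3.
From 3 via ϵ: add 6.
No new states can be added; the closed set is {1, 2, 3, 4, 6, 7, 8, 9, 12, 13, 15, 16}.

{1, 2, 3, 4, 6, 7, 8, 9, 12, 13, 15, 16}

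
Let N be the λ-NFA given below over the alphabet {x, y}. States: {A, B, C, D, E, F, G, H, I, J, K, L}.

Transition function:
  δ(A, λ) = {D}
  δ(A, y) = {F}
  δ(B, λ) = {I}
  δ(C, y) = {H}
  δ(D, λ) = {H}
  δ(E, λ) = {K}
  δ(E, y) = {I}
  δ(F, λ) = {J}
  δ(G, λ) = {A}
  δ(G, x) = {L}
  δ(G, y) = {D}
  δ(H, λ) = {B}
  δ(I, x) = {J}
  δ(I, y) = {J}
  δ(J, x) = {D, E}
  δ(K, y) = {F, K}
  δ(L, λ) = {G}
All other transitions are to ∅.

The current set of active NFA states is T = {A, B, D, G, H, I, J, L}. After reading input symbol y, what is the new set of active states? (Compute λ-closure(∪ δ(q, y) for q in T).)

{B, D, F, H, I, J}

A on y → {F}.
G on y → {D}.
I on y → {J}.
No y-transition from B, D, H, J, L.
Union after reading y: {D, F, J}.
Now take the λ-closure:
From D via λ: add H.
From H via λ: add B.
From B via λ: add I.
No new states can be added; the closed set is {B, D, F, H, I, J}.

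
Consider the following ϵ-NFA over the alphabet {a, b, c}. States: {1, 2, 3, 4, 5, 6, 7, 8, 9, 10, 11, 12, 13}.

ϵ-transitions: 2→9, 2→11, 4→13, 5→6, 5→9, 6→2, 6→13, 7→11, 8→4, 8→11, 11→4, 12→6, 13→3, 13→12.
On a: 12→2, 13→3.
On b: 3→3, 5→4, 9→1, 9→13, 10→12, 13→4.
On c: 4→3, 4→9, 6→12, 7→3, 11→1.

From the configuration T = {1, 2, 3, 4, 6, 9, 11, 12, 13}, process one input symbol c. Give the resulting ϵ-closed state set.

4 on c → {3, 9}.
6 on c → {12}.
11 on c → {1}.
No c-transition from 1, 2, 3, 9, 12, 13.
Union after reading c: {1, 3, 9, 12}.
Now take the ϵ-closure:
From 12 via ϵ: add 6.
From 6 via ϵ: add 2, 13.
From 2 via ϵ: add 11.
From 11 via ϵ: add 4.
No new states can be added; the closed set is {1, 2, 3, 4, 6, 9, 11, 12, 13}.

{1, 2, 3, 4, 6, 9, 11, 12, 13}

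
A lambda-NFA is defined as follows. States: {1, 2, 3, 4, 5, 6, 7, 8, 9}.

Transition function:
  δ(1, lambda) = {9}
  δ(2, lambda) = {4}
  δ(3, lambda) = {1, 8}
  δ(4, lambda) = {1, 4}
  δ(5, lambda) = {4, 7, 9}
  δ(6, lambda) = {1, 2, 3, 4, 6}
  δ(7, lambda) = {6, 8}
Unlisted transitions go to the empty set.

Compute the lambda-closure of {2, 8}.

{1, 2, 4, 8, 9}

Start with {2, 8}.
From 2 via lambda: add 4.
From 4 via lambda: add 1.
From 1 via lambda: add 9.
No new states can be added; the closed set is {1, 2, 4, 8, 9}.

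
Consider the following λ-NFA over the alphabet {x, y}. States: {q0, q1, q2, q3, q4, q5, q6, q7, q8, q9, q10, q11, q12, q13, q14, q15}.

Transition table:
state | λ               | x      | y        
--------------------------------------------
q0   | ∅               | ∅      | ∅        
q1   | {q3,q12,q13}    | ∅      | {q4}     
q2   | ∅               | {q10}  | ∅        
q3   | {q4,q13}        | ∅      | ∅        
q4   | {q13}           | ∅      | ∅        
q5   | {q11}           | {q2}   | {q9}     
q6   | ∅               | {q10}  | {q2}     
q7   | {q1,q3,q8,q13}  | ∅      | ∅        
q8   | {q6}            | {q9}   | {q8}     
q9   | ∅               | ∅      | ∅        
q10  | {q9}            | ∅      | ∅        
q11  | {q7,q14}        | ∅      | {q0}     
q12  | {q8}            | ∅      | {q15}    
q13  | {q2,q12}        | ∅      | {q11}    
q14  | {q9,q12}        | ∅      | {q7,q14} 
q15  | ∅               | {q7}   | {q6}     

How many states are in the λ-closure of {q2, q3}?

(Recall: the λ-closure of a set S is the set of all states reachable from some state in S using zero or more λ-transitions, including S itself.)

Start with {q2, q3}.
From q3 via λ: add q4, q13.
From q13 via λ: add q12.
From q12 via λ: add q8.
From q8 via λ: add q6.
λ-closure = {q2, q3, q4, q6, q8, q12, q13}, which has 7 states.

7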